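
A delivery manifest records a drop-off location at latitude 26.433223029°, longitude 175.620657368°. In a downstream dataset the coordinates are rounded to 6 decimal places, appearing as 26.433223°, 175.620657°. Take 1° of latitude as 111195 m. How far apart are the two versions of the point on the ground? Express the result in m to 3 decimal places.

0.037 m

Δlat = 26.433223029 − 26.433223 = +0.000000029°; Δlon = 175.620657368 − 175.620657 = +0.000000368°.
North–south shift: 0.000000029 × 111195 = 0.00322465 m.
E–W at 26.4332°: 0.000000368° × 111195 × cos 26.4332° = 0.000000368 × 111195 × 0.8955 ≈ 0.0366418 m.
Hypotenuse of the two orthogonal shifts: √(0.00322465² + 0.0366418²) = 0.0367834 m.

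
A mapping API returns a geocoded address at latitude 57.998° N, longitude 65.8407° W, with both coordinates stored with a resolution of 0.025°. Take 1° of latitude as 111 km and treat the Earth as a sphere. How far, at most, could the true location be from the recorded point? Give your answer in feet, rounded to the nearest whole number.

5152 feet

With a 0.025° grid the true value lies within half a step, ±0.025°/2 = ±0.0125°, of the stored one.
Latitude error → 0.0125 × 111000 = 1387.5 m along the meridian.
Longitude error → 0.0125 × 111000 × cos 57.998° = 0.0125 × 111000 × 0.5299 ≈ 735.304 m.
Worst case both components are at the extreme and orthogonal: √(1387.5² + 735.304²) ≈ 1570.3 m.
In feet: 1570.3 m ÷ 0.3048 ≈ 5151.9 ft.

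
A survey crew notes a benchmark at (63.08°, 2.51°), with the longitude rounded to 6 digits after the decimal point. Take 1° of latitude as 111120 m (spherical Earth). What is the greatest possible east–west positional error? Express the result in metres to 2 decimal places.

Rounding to 6 decimal places leaves the longitude within ±5e-07° of the true value.
Parallels shrink by cos φ, so at 63.08° a degree of longitude is 111120 × 0.4527 ≈ 50309.1 m.
East–west error: 5e-07° × 50309.1 m/° ≈ 0.0251546 m.

0.03 metres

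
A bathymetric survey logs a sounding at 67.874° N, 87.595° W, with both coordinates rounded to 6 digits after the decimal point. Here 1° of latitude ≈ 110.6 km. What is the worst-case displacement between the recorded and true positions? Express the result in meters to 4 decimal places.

Rounding to 6 decimal places leaves each coordinate within ±5e-07° of the true value.
North–south component: 5e-07° × 110600 = 0.0553 m.
East–west component at 67.874°: 5e-07° × 110600 × cos 67.874° ≈ 5e-07 × 41656.9 ≈ 0.0208285 m.
The two errors are perpendicular, so the maximum displacement is √(0.0553² + 0.0208285²) ≈ 0.0590924 m.

0.0591 meters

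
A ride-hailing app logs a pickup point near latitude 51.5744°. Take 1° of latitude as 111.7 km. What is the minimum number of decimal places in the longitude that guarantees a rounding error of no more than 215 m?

At 51.5744° one degree of longitude covers 111700 × cos 51.5744° ≈ 111700 × 0.6215 ≈ 69421.3 m.
With N decimal places the half-ulp bound is 0.5·10⁻ᴺ°, or 0.5·10⁻ᴺ × 69421.3 m on the ground.
Need 0.5 × 69421.3 × 10⁻ᴺ ≤ 215 → 10⁻ᴺ ≤ 6.194e-03, so N ≥ 2.21.
N = 2 would give 347 m (too coarse); N = 3 gives 34.7 m ≤ 215 m.

3 decimal places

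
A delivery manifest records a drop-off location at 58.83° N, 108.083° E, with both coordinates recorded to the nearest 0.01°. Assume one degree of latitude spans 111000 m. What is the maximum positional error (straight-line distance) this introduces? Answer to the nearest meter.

Rounding to 2 decimal places leaves each coordinate within ±0.005° of the true value.
N–S: 0.005° × 111000 m/° = 555 m.
Longitude error → 0.005 × 111000 × cos 58.83° = 0.005 × 111000 × 0.5176 ≈ 287.256 m.
The two errors are perpendicular, so the maximum displacement is √(555² + 287.256²) ≈ 624.933 m.

625 meters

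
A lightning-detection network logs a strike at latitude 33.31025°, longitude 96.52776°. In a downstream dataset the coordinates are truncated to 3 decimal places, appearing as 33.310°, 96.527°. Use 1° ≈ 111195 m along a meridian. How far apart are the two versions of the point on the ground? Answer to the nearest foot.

249 feet

Δlat = 33.31025 − 33.310 = +0.00025°; Δlon = 96.52776 − 96.527 = +0.00076°.
North–south shift: 0.00025 × 111195 = 27.7988 m.
E–W at 33.31°: 0.00076° × 111195 × cos 33.31° = 0.00076 × 111195 × 0.8357 ≈ 70.6245 m.
Hypotenuse of the two orthogonal shifts: √(27.7988² + 70.6245²) = 75.8985 m.
In feet: 75.8985 m ÷ 0.3048 ≈ 249.01 ft.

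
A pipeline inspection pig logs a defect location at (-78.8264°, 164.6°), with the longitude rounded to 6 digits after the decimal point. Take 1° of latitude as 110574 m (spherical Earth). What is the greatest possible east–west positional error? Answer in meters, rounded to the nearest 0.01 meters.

0.01 meters

Rounding to 6 decimal places leaves the longitude within ±5e-07° of the true value.
At latitude 78.8264° a degree of longitude spans 110574 m × cos 78.8264° = 110574 × 0.1938 ≈ 21427.3 m.
Maximum E–W displacement: 5e-07 × 21427.3 = 0.0107136 m.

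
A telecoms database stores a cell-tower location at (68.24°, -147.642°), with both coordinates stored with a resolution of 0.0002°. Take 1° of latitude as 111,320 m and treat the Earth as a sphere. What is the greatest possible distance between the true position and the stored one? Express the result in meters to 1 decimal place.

With a 0.0002° grid the true value lies within half a step, ±0.0002°/2 = ±0.0001°, of the stored one.
Latitude error → 0.0001 × 111320 = 11.132 m along the meridian.
Longitude error → 0.0001 × 111320 × cos 68.24° = 0.0001 × 111320 × 0.3707 ≈ 4.12685 m.
Worst case both components are at the extreme and orthogonal: √(11.132² + 4.12685²) ≈ 11.8723 m.

11.9 meters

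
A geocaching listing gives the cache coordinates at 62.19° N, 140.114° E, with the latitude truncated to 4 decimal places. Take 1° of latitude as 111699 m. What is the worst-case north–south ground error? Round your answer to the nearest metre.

Truncating at 4 decimal places can drop up to a full unit in the last place, so the latitude may be off by as much as 0.0001°.
Along the meridian that is 0.0001° × 111699 m/° = 11.1699 m.

11 metres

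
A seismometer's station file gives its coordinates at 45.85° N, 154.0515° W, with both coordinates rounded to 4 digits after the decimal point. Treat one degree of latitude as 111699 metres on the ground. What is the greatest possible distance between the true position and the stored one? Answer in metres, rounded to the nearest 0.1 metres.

Rounding to 4 decimal places leaves each coordinate within ±5e-05° of the true value.
N–S: 5e-05° × 111699 m/° = 5.58495 m.
Longitude error → 5e-05 × 111699 × cos 45.85° = 5e-05 × 111699 × 0.6965 ≈ 3.89014 m.
Combining orthogonally: (5.58495² + 3.89014²)^½ ≈ 6.80623 m.

6.8 metres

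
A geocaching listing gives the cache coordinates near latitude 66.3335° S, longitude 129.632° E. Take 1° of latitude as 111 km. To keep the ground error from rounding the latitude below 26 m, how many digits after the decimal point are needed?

4

One degree of latitude covers 111000 m.
Rounding to N decimal places gives at most 0.5 × 10⁻ᴺ degrees of error, i.e. 0.5 × 10⁻ᴺ × 111000 m.
Setting 55500 × 10⁻ᴺ ≤ 26 gives 10ᴺ ≥ 2135, i.e. N ≥ 3.33.
At 3 places the error can reach 55.5 m, but 4 places keeps it to 5.55 m.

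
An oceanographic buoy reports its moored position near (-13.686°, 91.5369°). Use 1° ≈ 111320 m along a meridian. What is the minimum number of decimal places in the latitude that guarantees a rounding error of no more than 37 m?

One degree of latitude covers 111320 m.
Rounding to N decimal places gives at most 0.5 × 10⁻ᴺ degrees of error, i.e. 0.5 × 10⁻ᴺ × 111320 m.
Setting 55660 × 10⁻ᴺ ≤ 37 gives 10ᴺ ≥ 1504, i.e. N ≥ 3.18.
At 3 places the error can reach 55.7 m, but 4 places keeps it to 5.57 m.

4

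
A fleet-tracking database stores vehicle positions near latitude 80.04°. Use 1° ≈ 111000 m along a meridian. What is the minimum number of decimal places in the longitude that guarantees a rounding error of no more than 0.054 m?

At 80.04° one degree of longitude covers 111000 × cos 80.04° ≈ 111000 × 0.1730 ≈ 19198.6 m.
N decimal places → at most half a unit in the last place, 0.5 × 10⁻ᴺ° = 19198.6/2 × 10⁻ᴺ m.
Setting 9599.31 × 10⁻ᴺ ≤ 0.054 gives 10ᴺ ≥ 1.778e+05, i.e. N ≥ 5.25.
So 6 decimal places suffice (0.0096 m); 5 would allow up to 0.096 m.

6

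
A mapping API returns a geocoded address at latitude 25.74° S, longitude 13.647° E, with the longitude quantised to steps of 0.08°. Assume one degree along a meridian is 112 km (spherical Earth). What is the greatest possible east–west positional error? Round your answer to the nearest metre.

With a 0.08° grid the true value lies within half a step, ±0.08°/2 = ±0.04°, of the stored one.
One degree of longitude at 25.74° is 112000 × cos 25.74° ≈ 112000 × 0.9008 = 100887 m.
East–west error: 0.04° × 100887 m/° ≈ 4035.47 m.

4035 metres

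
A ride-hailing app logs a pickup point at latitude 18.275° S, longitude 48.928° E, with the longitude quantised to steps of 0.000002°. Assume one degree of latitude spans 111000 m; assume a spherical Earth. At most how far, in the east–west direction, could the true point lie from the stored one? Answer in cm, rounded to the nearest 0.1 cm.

10.5 cm

With a 0.000002° grid the true value lies within half a step, ±0.000002°/2 = ±1e-06°, of the stored one.
At latitude 18.275° a degree of longitude spans 111000 m × cos 18.275° = 111000 × 0.9496 ≈ 105401 m.
East–west error: 1e-06° × 105401 m/° ≈ 0.105401 m.
That is 0.105401 m = 10.54 cm.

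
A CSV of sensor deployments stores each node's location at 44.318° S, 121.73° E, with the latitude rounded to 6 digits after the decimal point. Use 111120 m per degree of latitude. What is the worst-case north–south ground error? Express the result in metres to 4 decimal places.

Rounding to 6 decimal places leaves the latitude within ±5e-07° of the true value.
Along the meridian that is 5e-07° × 111120 m/° = 0.05556 m.

0.0556 metres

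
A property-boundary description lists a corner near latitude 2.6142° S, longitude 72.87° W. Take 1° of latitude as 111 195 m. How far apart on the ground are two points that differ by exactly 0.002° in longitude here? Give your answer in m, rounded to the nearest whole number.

222 m

At 2.6142° a degree of longitude is 111195 × cos 2.6142° ≈ 111079 m, so 0.002° corresponds to 222.159 m.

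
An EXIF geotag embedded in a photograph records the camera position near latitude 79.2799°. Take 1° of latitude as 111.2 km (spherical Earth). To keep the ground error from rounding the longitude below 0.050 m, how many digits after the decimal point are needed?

At 79.2799° one degree of longitude covers 111200 × cos 79.2799° ≈ 111200 × 0.1860 ≈ 20684.5 m.
Rounding to N decimal places gives at most 0.5 × 10⁻ᴺ degrees of error, i.e. 0.5 × 10⁻ᴺ × 20684.5 m.
Need 0.5 × 20684.5 × 10⁻ᴺ ≤ 0.050 → 10⁻ᴺ ≤ 4.835e-06, so N ≥ 5.32.
N = 5 would give 0.103 m (too coarse); N = 6 gives 0.0103 m ≤ 0.050 m.

6 decimal places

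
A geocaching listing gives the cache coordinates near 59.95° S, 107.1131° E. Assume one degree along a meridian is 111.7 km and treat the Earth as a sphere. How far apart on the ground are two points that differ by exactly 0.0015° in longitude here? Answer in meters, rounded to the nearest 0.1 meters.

83.9 meters

0.0015° of longitude at 59.95° is 0.0015 × 111700 × cos 59.95° ≈ 0.0015 × 55934.4 = 83.9016 m.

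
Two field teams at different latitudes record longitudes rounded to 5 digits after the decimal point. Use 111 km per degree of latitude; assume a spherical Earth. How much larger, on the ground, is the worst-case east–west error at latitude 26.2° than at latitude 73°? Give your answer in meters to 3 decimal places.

Rounding to 5 decimal places leaves the longitude within ±5e-06° of the true value.
At 26.2°: 5e-06° × 111000 × cos 26.2° = 5e-06 × 111000 × 0.8973 ≈ 0.49798 m.
At 73°: 5e-06° × 111000 × cos 73° = 5e-06 × 111000 × 0.2924 ≈ 0.16227 m.
Difference: 0.49798 − 0.16227 = 0.33571 m.

0.336 meters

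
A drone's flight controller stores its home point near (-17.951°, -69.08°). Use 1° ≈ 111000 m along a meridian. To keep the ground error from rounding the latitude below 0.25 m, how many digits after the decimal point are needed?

6 decimal places

One degree of latitude covers 111000 m.
N decimal places → at most half a unit in the last place, 0.5 × 10⁻ᴺ° = 111000/2 × 10⁻ᴺ m.
Need 0.5 × 111000 × 10⁻ᴺ ≤ 0.25 → 10⁻ᴺ ≤ 4.505e-06, so N ≥ 5.35.
So 6 decimal places suffice (0.0555 m); 5 would allow up to 0.555 m.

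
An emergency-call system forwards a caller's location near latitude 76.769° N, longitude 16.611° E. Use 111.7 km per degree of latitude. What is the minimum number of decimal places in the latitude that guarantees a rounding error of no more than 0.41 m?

6 decimal places

One degree of latitude covers 111700 m.
With N decimal places the half-ulp bound is 0.5·10⁻ᴺ°, or 0.5·10⁻ᴺ × 111700 m on the ground.
Need 0.5 × 111700 × 10⁻ᴺ ≤ 0.41 → 10⁻ᴺ ≤ 7.341e-06, so N ≥ 5.13.
N = 5 would give 0.558 m (too coarse); N = 6 gives 0.0558 m ≤ 0.41 m.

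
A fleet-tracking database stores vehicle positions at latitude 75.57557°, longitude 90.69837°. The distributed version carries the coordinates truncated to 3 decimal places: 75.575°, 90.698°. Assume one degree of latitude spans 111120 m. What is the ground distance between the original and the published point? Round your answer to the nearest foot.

211 feet

The latitude changed by +0.00057° and the longitude by +0.00037°.
N–S: 0.00057° × 111120 m/° = 63.3384 m.
East–west at this latitude: 0.00037° × 111120 × cos 75.575° ≈ 0.00037 × 27681.4 = 10.2421 m.
Combined displacement = (63.3384² + 10.2421²)^½ ≈ 64.1612 m.
In feet: 64.1612 m ÷ 0.3048 ≈ 210.5 ft.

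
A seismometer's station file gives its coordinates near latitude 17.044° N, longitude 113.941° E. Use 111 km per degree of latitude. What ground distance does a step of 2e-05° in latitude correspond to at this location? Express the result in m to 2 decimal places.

Along a meridian 2e-05° is 2e-05 × 111000 = 2.22 m.

2.22 m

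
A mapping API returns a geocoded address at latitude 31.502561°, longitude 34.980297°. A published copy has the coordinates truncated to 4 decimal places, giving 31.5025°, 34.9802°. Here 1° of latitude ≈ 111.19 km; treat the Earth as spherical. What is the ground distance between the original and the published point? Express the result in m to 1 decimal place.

Δlat = 31.502561 − 31.5025 = +0.000061°; Δlon = 34.980297 − 34.9802 = +0.000097°.
North–south shift: 0.000061 × 111190 = 6.78259 m.
East–west at this latitude: 0.000097° × 111190 × cos 31.5025° ≈ 0.000097 × 94802.5 = 9.19584 m.
Distance: √(6.78259² + 9.19584²) ≈ 11.4266 m.

11.4 m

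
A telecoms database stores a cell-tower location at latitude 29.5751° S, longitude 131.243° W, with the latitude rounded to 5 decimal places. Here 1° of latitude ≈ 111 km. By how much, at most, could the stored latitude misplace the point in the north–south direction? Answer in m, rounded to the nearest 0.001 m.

0.555 m

Rounding to 5 decimal places leaves the latitude within ±5e-06° of the true value.
Along the meridian that is 5e-06° × 111000 m/° = 0.555 m.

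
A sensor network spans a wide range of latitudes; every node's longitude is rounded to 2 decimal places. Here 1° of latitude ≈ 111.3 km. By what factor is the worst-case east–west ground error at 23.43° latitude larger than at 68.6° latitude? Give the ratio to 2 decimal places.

Rounding to 2 decimal places leaves the longitude within ±0.005° of the true value.
Error at 23.43° = 0.005° × 111300 × cos 23.43° ≈ 556.5 × 0.9175 = 510.61 m.
Error at 68.6° = 0.005° × 111300 × cos 68.6° ≈ 556.5 × 0.3649 = 203.05 m.
The ratio reduces to cos 23.43° / cos 68.6° = 0.9175/0.3649 ≈ 2.5147.

2.51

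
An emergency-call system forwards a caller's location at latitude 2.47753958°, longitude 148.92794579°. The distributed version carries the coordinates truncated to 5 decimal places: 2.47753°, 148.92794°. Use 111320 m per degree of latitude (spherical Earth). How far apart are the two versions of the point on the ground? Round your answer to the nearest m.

1 m

Δlat = 2.47753958 − 2.47753 = +0.00000958°; Δlon = 148.92794579 − 148.92794 = +0.00000579°.
North–south shift: 0.00000958 × 111320 = 1.06645 m.
E–W at 2.47753°: 0.00000579° × 111320 × cos 2.47753° = 0.00000579 × 111320 × 0.9991 ≈ 0.64394 m.
Combined displacement = (1.06645² + 0.64394²)^½ ≈ 1.24578 m.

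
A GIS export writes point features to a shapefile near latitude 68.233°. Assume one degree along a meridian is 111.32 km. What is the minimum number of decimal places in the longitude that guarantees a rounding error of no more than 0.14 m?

At 68.233° one degree of longitude covers 111320 × cos 68.233° ≈ 111320 × 0.3708 ≈ 41281.1 m.
Rounding to N decimal places gives at most 0.5 × 10⁻ᴺ degrees of error, i.e. 0.5 × 10⁻ᴺ × 41281.1 m.
Need 0.5 × 41281.1 × 10⁻ᴺ ≤ 0.14 → 10⁻ᴺ ≤ 6.783e-06, so N ≥ 5.17.
N = 5 would give 0.206 m (too coarse); N = 6 gives 0.0206 m ≤ 0.14 m.

6 decimal places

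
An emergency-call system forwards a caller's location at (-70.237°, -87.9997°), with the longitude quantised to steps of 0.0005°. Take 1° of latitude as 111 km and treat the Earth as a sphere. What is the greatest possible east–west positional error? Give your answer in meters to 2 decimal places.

9.38 meters

With a 0.0005° grid the true value lies within half a step, ±0.0005°/2 = ±0.00025°, of the stored one.
One degree of longitude at 70.237° is 111000 × cos 70.237° ≈ 111000 × 0.3381 = 37532.5 m.
Maximum E–W displacement: 0.00025 × 37532.5 = 9.38311 m.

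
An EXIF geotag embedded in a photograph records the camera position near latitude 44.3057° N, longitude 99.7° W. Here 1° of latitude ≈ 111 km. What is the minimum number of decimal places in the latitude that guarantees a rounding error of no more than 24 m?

4

One degree of latitude covers 111000 m.
Rounding to N decimal places gives at most 0.5 × 10⁻ᴺ degrees of error, i.e. 0.5 × 10⁻ᴺ × 111000 m.
Need 0.5 × 111000 × 10⁻ᴺ ≤ 24 → 10⁻ᴺ ≤ 4.324e-04, so N ≥ 3.36.
At 3 places the error can reach 55.5 m, but 4 places keeps it to 5.55 m.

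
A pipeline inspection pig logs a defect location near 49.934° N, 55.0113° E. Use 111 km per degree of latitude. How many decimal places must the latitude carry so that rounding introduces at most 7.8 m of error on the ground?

One degree of latitude covers 111000 m.
N decimal places → at most half a unit in the last place, 0.5 × 10⁻ᴺ° = 111000/2 × 10⁻ᴺ m.
Need 0.5 × 111000 × 10⁻ᴺ ≤ 7.8 → 10⁻ᴺ ≤ 1.405e-04, so N ≥ 3.85.
N = 3 would give 55.5 m (too coarse); N = 4 gives 5.55 m ≤ 7.8 m.

4 decimal places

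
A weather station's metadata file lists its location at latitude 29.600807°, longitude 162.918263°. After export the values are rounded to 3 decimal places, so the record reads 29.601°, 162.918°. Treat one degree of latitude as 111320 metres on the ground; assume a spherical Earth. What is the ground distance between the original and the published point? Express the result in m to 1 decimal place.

Δlat = 29.600807 − 29.601 = -0.000193°; Δlon = 162.918263 − 162.918 = +0.000263°.
North–south shift: -0.000193 × 111320 = -21.4848 m.
East–west at this latitude: 0.000263° × 111320 × cos 29.601° ≈ 0.000263 × 96791.2 = 25.4561 m.
Hypotenuse of the two orthogonal shifts: √(21.4848² + 25.4561²) = 33.3108 m.

33.3 m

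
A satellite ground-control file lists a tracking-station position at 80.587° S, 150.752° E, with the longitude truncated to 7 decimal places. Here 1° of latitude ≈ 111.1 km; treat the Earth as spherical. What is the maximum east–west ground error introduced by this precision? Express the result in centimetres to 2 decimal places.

0.18 centimetres

Truncating at 7 decimal places can drop up to a full unit in the last place, so the longitude may be off by as much as 1e-07°.
At latitude 80.587° a degree of longitude spans 111100 m × cos 80.587° = 111100 × 0.1635 ≈ 18170.4 m.
East–west error: 1e-07° × 18170.4 m/° ≈ 0.00181704 m.
That is 0.00181704 m = 0.1817 cm.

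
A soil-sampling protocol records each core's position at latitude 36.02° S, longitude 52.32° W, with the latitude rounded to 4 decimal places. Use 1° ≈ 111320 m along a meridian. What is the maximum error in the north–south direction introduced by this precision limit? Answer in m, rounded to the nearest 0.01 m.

5.57 m

Rounding to 4 decimal places leaves the latitude within ±5e-05° of the true value.
Along the meridian that is 5e-05° × 111320 m/° = 5.566 m.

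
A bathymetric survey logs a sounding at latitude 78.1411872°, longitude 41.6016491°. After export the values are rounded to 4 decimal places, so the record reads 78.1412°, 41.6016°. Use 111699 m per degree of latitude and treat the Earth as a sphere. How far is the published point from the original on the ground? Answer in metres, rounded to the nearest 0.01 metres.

1.82 metres

Δlat = 78.1411872 − 78.1412 = -0.0000128°; Δlon = 41.6016491 − 41.6016 = +0.0000491°.
N–S: -0.0000128° × 111699 m/° = -1.42975 m.
E–W at 78.1412°: 0.0000491° × 111699 × cos 78.1412° = 0.0000491 × 111699 × 0.2055 ≈ 1.12705 m.
Hypotenuse of the two orthogonal shifts: √(1.42975² + 1.12705²) = 1.82056 m.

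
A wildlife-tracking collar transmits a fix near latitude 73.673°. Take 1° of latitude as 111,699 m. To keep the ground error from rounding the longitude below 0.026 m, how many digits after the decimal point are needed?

At 73.673° one degree of longitude covers 111699 × cos 73.673° ≈ 111699 × 0.2811 ≈ 31400.7 m.
N decimal places → at most half a unit in the last place, 0.5 × 10⁻ᴺ° = 31400.7/2 × 10⁻ᴺ m.
Need 0.5 × 31400.7 × 10⁻ᴺ ≤ 0.026 → 10⁻ᴺ ≤ 1.656e-06, so N ≥ 5.78.
N = 5 would give 0.157 m (too coarse); N = 6 gives 0.0157 m ≤ 0.026 m.

6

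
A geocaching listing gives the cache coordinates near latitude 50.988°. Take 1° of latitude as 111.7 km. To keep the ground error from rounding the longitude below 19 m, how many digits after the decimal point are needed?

At 50.988° one degree of longitude covers 111700 × cos 50.988° ≈ 111700 × 0.6295 ≈ 70313.3 m.
With N decimal places the half-ulp bound is 0.5·10⁻ᴺ°, or 0.5·10⁻ᴺ × 70313.3 m on the ground.
Need 0.5 × 70313.3 × 10⁻ᴺ ≤ 19 → 10⁻ᴺ ≤ 5.404e-04, so N ≥ 3.27.
So 4 decimal places suffice (3.52 m); 3 would allow up to 35.2 m.

4 decimal places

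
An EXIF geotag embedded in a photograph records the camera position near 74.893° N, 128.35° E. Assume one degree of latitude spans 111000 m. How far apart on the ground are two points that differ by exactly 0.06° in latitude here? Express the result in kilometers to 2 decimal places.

Along a meridian 0.06° is 0.06 × 111000 = 6660 m.
That is 6660 m = 6.66 km.

6.66 kilometers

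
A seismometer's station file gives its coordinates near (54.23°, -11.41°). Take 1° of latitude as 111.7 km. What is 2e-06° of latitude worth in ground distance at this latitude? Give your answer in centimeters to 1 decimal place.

Along a meridian 2e-06° is 2e-06 × 111700 = 0.2234 m.
That is 0.2234 m = 22.34 cm.

22.3 centimeters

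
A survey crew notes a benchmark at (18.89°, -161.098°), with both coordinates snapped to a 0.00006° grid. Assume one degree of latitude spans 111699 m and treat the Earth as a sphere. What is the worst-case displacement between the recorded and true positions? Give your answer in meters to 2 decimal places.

4.61 meters

With a 0.00006° grid the true value lies within half a step, ±0.00006°/2 = ±3e-05°, of the stored one.
N–S: 3e-05° × 111699 m/° = 3.35097 m.
East–west component at 18.89°: 3e-05° × 111699 × cos 18.89° ≈ 3e-05 × 105683 ≈ 3.17049 m.
Worst case both components are at the extreme and orthogonal: √(3.35097² + 3.17049²) ≈ 4.61314 m.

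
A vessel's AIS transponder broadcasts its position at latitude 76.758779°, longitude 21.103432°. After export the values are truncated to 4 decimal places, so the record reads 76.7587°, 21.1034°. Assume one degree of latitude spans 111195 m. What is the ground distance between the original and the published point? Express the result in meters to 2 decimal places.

Δlat = 76.758779 − 76.7587 = +0.000079°; Δlon = 21.103432 − 21.1034 = +0.000032°.
North–south shift: 0.000079 × 111195 = 8.7844 m.
E–W at 76.7587°: 0.000032° × 111195 × cos 76.7587° = 0.000032 × 111195 × 0.2291 ≈ 0.815024 m.
Hypotenuse of the two orthogonal shifts: √(8.7844² + 0.815024²) = 8.82213 m.

8.82 meters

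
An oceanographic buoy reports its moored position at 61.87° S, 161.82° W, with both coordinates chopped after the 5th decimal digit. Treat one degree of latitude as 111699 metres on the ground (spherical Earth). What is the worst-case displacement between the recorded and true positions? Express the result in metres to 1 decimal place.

1.2 metres

Truncating at 5 decimal places can drop up to a full unit in the last place, so each coordinate may be off by as much as 1e-05°.
N–S: 1e-05° × 111699 m/° = 1.11699 m.
E–W at 61.87°: 1e-05° × 111699 × cos 61.87° = 1e-05 × 111699 × 0.4715 ≈ 0.526631 m.
Worst case both components are at the extreme and orthogonal: √(1.11699² + 0.526631²) ≈ 1.23491 m.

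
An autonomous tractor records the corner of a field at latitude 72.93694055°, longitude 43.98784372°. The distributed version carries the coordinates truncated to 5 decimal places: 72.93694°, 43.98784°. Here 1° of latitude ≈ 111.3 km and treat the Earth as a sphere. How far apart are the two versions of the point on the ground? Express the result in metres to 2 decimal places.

Δlat = 72.93694055 − 72.93694 = +0.00000055°; Δlon = 43.98784372 − 43.98784 = +0.00000372°.
North–south shift: 0.00000055 × 111300 = 0.061215 m.
E–W at 72.9369°: 0.00000372° × 111300 × cos 72.9369° = 0.00000372 × 111300 × 0.2934 ≈ 0.121488 m.
Distance: √(0.061215² + 0.121488²) ≈ 0.136039 m.

0.14 metres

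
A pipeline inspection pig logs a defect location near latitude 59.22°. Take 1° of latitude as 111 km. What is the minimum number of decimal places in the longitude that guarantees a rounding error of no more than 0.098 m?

6 decimal places

At 59.22° one degree of longitude covers 111000 × cos 59.22° ≈ 111000 × 0.5117 ≈ 56803.5 m.
Rounding to N decimal places gives at most 0.5 × 10⁻ᴺ degrees of error, i.e. 0.5 × 10⁻ᴺ × 56803.5 m.
Setting 28401.7 × 10⁻ᴺ ≤ 0.098 gives 10ᴺ ≥ 2.898e+05, i.e. N ≥ 5.46.
At 5 places the error can reach 0.284 m, but 6 places keeps it to 0.0284 m.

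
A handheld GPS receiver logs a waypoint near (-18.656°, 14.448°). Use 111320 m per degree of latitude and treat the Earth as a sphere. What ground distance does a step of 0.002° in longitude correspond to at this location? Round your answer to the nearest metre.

One degree of longitude here spans 111320 × cos 18.656° = 111320 × 0.9475 ≈ 105471 m; 0.002° of that is 210.942 m.

211 metres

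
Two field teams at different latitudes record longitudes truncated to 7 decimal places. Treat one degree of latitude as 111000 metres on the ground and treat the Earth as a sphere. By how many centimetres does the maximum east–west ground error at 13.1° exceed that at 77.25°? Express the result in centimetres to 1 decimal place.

Truncating at 7 decimal places can drop up to a full unit in the last place, so the longitude may be off by as much as 1e-07°.
Error at 13.1° = 1e-07° × 111000 × cos 13.1° ≈ 0.0111 × 0.9740 = 0.010811 m.
At 77.25°: 1e-07° × 111000 × cos 77.25° = 1e-07 × 111000 × 0.2207 ≈ 0.0024497 m.
Difference: 0.010811 − 0.0024497 = 0.0083614 m.
That is 0.00836139 m = 0.83614 cm.

0.8 centimetres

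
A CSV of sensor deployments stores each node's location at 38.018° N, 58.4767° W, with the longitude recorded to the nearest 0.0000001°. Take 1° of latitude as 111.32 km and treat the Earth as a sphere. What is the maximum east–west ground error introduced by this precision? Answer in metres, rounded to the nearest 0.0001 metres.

0.0044 metres

Rounding to 7 decimal places leaves the longitude within ±5e-08° of the true value.
Parallels shrink by cos φ, so at 38.018° a degree of longitude is 111320 × 0.7878 ≈ 87699.8 m.
So at most 5e-08° × 87699.8 ≈ 0.00438499 m east–west.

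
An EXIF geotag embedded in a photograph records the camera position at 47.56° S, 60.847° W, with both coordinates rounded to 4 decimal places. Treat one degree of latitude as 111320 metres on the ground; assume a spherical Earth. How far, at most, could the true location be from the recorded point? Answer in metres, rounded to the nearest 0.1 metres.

Rounding to 4 decimal places leaves each coordinate within ±5e-05° of the true value.
North–south component: 5e-05° × 111320 = 5.566 m.
Longitude error → 5e-05 × 111320 × cos 47.56° = 5e-05 × 111320 × 0.6748 ≈ 3.75604 m.
Worst case both components are at the extreme and orthogonal: √(5.566² + 3.75604²) ≈ 6.71477 m.

6.7 metres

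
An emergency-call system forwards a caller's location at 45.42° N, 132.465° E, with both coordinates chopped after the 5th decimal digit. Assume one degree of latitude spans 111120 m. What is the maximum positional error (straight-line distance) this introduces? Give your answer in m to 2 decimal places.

Truncating at 5 decimal places can drop up to a full unit in the last place, so each coordinate may be off by as much as 1e-05°.
North–south component: 1e-05° × 111120 = 1.1112 m.
East–west component at 45.42°: 1e-05° × 111120 × cos 45.42° ≈ 1e-05 × 77995.6 ≈ 0.779956 m.
The two errors are perpendicular, so the maximum displacement is √(1.1112² + 0.779956²) ≈ 1.35761 m.

1.36 m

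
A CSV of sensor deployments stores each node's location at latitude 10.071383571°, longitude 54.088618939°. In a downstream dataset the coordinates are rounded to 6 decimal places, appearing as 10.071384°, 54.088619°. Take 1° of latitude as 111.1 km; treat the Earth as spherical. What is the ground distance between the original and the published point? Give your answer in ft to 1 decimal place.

The latitude changed by -0.000000429° and the longitude by -0.000000061°.
North–south shift: -0.000000429 × 111100 = -0.0476619 m.
East–west at this latitude: -0.000000061° × 111100 × cos 10.0714° ≈ -0.000000061 × 109388 = -0.00667267 m.
Combined displacement = (0.0476619² + 0.00667267²)^½ ≈ 0.0481267 m.
In feet: 0.0481267 m ÷ 0.3048 ≈ 0.1579 ft.

0.2 ft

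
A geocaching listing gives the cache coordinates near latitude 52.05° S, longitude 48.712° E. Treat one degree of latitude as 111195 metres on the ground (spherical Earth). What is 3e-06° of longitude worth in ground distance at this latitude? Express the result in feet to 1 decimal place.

At 52.05° a degree of longitude is 111195 × cos 52.05° ≈ 68382 m, so 3e-06° corresponds to 0.205146 m.
Converting: 0.205146 m × 3.2808 ft/m ≈ 0.67305 ft.

0.7 feet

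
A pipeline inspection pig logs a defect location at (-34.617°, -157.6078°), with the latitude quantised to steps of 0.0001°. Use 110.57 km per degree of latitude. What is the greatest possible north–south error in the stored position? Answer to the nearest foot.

With a 0.0001° grid the true value lies within half a step, ±0.0001°/2 = ±5e-05°, of the stored one.
So the N–S error is at most 5e-05 × 110570 = 5.5285 m.
In feet: 5.5285 m ÷ 0.3048 ≈ 18.138 ft.

18 feet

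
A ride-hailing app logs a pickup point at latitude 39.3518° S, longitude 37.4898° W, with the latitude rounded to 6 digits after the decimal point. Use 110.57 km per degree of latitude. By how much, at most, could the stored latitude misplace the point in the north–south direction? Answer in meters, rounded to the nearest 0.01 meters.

Rounding to 6 decimal places leaves the latitude within ±5e-07° of the true value.
North–south distance: 5e-07° × 110570 m/° = 0.055285 m.

0.06 meters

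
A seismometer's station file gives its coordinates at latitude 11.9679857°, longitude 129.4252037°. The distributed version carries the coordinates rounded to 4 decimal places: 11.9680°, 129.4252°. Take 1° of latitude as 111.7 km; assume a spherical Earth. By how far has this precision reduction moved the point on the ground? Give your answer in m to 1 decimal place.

Δlat = 11.9679857 − 11.9680 = -0.0000143°; Δlon = 129.4252037 − 129.4252 = +0.0000037°.
N–S: -0.0000143° × 111700 m/° = -1.59731 m.
East–west at this latitude: 0.0000037° × 111700 × cos 11.968° ≈ 0.0000037 × 109272 = 0.404307 m.
Distance: √(1.59731² + 0.404307²) ≈ 1.64768 m.

1.6 m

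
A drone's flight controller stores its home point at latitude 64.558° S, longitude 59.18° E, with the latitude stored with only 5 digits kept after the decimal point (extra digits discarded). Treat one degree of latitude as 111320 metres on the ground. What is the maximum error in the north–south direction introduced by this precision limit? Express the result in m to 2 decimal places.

1.11 m

Truncating at 5 decimal places can drop up to a full unit in the last place, so the latitude may be off by as much as 1e-05°.
Along the meridian that is 1e-05° × 111320 m/° = 1.1132 m.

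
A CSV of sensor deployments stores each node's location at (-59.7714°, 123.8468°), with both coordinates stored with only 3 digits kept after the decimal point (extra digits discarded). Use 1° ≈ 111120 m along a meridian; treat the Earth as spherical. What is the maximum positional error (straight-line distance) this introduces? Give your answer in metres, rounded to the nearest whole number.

Truncating at 3 decimal places can drop up to a full unit in the last place, so each coordinate may be off by as much as 0.001°.
Latitude error → 0.001 × 111120 = 111.12 m along the meridian.
East–west component at 59.7714°: 0.001° × 111120 × cos 59.7714° ≈ 0.001 × 55943.5 ≈ 55.9435 m.
Worst case both components are at the extreme and orthogonal: √(111.12² + 55.9435²) ≈ 124.408 m.

124 metres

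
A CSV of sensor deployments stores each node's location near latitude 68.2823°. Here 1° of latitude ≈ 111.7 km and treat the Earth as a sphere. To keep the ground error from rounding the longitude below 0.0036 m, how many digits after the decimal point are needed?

At 68.2823° one degree of longitude covers 111700 × cos 68.2823° ≈ 111700 × 0.3700 ≈ 41332.8 m.
With N decimal places the half-ulp bound is 0.5·10⁻ᴺ°, or 0.5·10⁻ᴺ × 41332.8 m on the ground.
Need 0.5 × 41332.8 × 10⁻ᴺ ≤ 0.0036 → 10⁻ᴺ ≤ 1.742e-07, so N ≥ 6.76.
At 6 places the error can reach 0.0207 m, but 7 places keeps it to 0.00207 m.

7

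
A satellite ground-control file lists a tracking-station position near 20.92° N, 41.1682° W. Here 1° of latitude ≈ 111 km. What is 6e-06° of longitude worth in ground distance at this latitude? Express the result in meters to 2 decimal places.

At 20.92° a degree of longitude is 111000 × cos 20.92° ≈ 103683 m, so 6e-06° corresponds to 0.622097 m.

0.62 meters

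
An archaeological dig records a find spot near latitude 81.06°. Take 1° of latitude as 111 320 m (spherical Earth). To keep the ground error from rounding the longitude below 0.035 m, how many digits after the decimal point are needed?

6 decimal places

At 81.06° one degree of longitude covers 111320 × cos 81.06° ≈ 111320 × 0.1554 ≈ 17299.1 m.
With N decimal places the half-ulp bound is 0.5·10⁻ᴺ°, or 0.5·10⁻ᴺ × 17299.1 m on the ground.
Setting 8649.57 × 10⁻ᴺ ≤ 0.035 gives 10ᴺ ≥ 2.471e+05, i.e. N ≥ 5.39.
At 5 places the error can reach 0.0865 m, but 6 places keeps it to 0.00865 m.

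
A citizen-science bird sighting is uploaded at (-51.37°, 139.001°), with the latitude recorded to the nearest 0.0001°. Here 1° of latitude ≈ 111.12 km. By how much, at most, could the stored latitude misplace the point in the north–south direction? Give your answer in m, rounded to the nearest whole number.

Rounding to 4 decimal places leaves the latitude within ±5e-05° of the true value.
Along the meridian that is 5e-05° × 111120 m/° = 5.556 m.

6 m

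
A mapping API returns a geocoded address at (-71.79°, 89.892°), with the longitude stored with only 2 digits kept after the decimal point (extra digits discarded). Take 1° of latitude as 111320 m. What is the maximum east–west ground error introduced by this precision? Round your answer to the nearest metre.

Truncating at 2 decimal places can drop up to a full unit in the last place, so the longitude may be off by as much as 0.01°.
At latitude 71.79° a degree of longitude spans 111320 m × cos 71.79° = 111320 × 0.3125 ≈ 34787.6 m.
East–west error: 0.01° × 34787.6 m/° ≈ 347.876 m.

348 metres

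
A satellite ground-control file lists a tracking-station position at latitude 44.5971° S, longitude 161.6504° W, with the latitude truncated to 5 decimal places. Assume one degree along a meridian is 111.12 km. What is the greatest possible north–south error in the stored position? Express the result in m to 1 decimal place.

Truncating at 5 decimal places can drop up to a full unit in the last place, so the latitude may be off by as much as 1e-05°.
North–south distance: 1e-05° × 111120 m/° = 1.1112 m.

1.1 m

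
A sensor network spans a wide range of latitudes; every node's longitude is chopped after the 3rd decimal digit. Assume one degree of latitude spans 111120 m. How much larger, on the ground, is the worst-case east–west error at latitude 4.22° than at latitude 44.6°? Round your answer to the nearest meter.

Truncating at 3 decimal places can drop up to a full unit in the last place, so the longitude may be off by as much as 0.001°.
Error at 4.22° = 0.001° × 111120 × cos 4.22° ≈ 111.12 × 0.9973 = 110.82 m.
Error at 44.6° = 0.001° × 111120 × cos 44.6° ≈ 111.12 × 0.7120 = 79.12 m.
So the lower-latitude error exceeds the higher by 110.82 − 79.12 = 31.698 m.

32 meters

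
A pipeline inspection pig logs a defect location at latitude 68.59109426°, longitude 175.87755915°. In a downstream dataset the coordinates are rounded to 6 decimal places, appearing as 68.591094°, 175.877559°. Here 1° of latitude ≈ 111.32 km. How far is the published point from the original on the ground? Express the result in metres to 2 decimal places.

0.03 metres

The latitude changed by +0.00000026° and the longitude by +0.00000015°.
North–south shift: 0.00000026 × 111320 = 0.0289432 m.
East–west at this latitude: 0.00000015° × 111320 × cos 68.5911° ≈ 0.00000015 × 40634.2 = 0.00609513 m.
Combined displacement = (0.0289432² + 0.00609513²)^½ ≈ 0.029578 m.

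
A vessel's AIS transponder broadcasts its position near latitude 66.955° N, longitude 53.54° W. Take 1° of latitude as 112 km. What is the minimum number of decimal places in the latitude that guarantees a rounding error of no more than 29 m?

One degree of latitude covers 112000 m.
N decimal places → at most half a unit in the last place, 0.5 × 10⁻ᴺ° = 112000/2 × 10⁻ᴺ m.
Setting 56000 × 10⁻ᴺ ≤ 29 gives 10ᴺ ≥ 1931, i.e. N ≥ 3.29.
At 3 places the error can reach 56 m, but 4 places keeps it to 5.6 m.

4 decimal places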